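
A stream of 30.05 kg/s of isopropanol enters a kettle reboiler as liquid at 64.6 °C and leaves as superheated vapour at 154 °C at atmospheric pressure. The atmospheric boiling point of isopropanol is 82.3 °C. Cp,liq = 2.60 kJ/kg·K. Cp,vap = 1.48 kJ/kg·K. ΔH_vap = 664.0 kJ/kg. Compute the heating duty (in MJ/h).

Q = 88300 MJ/h

liquid 64.6→82.3 °C: 46.02 kJ/kg
vaporisation at 82.3 °C: 664 kJ/kg
vapour 82.3→154 °C: 106.12 kJ/kg
Δh = 46.02 + 664 + 106.12 = 816.14 kJ/kg
Q = ṁ·Δh = 30.05 kg/s × 816.14 kJ/kg = 24525 kJ/s
|Q| = 24525 kW = 88290 MJ/h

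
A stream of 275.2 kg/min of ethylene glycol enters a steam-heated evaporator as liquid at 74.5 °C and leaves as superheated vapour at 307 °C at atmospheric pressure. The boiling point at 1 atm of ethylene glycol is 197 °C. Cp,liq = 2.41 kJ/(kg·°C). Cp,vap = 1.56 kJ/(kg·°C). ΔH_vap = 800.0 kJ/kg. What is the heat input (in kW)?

liquid 74.5→197 °C: 295.23 kJ/kg
vaporisation at 197 °C: 800 kJ/kg
vapour 197→307 °C: 171.6 kJ/kg
Δh = 295.23 + 800 + 171.6 = 1266.8 kJ/kg
Q = ṁ·Δh = 275.2 kg/min × 1266.8 kJ/kg = 348630 kJ/min
|Q| = 5810.5 kW

Q = 5810 kW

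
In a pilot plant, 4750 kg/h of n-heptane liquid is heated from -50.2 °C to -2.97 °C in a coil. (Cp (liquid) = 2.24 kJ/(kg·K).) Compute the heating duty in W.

Q = ṁ·Cp·ΔT = 4750 × 2.24 × (-2.97 − -50.2) = 502530 kJ/h
Converting: 502530 / 3600 s = 139.59 kW
Heating duty = 139590 W

Q = 140000 W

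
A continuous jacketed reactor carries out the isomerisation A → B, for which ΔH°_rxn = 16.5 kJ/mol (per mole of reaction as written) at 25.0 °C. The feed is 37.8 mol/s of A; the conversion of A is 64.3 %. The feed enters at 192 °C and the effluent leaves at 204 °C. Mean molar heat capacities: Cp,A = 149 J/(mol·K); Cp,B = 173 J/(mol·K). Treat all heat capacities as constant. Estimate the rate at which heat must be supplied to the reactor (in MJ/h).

Q_in = 2060 MJ/h

Extent of reaction ξ = 0.643 × 37.8 = 24.305 mol/s
Reaction term: ξ·ΔH°_rxn = 24.305 × 16.5 = 401.04 kJ/s
Sensible, feed 192→25 °C: -940.58 kJ/s
Outlet flows (mol/s): A 13.495, B 24.305
Sensible, products 25→204 °C: 1112.6 kJ/s
Q = ΔH = 573.04 kJ/s = 573.04 kW
Heat supplied = 2062.9 MJ/h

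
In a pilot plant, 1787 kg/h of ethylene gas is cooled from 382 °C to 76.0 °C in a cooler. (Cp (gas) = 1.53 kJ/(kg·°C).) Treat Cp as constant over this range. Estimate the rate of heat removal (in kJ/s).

Q = ṁ·Cp·ΔT = 1787 × 1.53 × (76.0 − 382) = -836640 kJ/h
Converting: 836640 / 3600 s = 232.4 kW

Q_c = 232 kJ/s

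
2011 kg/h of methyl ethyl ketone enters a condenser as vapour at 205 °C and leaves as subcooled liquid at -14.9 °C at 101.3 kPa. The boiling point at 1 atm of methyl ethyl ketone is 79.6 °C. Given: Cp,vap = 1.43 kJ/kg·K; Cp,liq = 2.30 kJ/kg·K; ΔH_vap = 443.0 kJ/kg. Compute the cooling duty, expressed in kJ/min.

Q_c = 28100 kJ/min

vapour 205→79.6 °C: -179.32 kJ/kg
condensation at 79.6 °C: -443 kJ/kg
liquid 79.6→-14.9 °C: -217.35 kJ/kg
Δh = -179.32 + -443 + -217.35 = -839.67 kJ/kg
Q = ṁ·Δh = 2011 kg/h × -839.67 kJ/kg = -1.6886e+06 kJ/h
|Q| = 469.05 kW = 28143 kJ/min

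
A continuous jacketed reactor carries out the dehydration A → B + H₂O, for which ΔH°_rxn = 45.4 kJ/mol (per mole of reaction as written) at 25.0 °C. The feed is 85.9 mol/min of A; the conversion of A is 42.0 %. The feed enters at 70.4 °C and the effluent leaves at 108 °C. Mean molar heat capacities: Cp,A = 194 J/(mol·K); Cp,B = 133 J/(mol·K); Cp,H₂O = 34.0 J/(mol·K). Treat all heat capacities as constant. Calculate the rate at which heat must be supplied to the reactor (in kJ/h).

Q_in = 131000 kJ/h

Extent of reaction ξ = 0.420 × 85.9 = 36.078 mol/min
Reaction term: ξ·ΔH°_rxn = 36.078 × 45.4 = 1637.9 kJ/min
Sensible, feed 70.4→25 °C: -756.57 kJ/min
Outlet flows (mol/min): A 49.822, B 36.078, H₂O 36.078
Sensible, products 25→108 °C: 1302.3 kJ/min
Q = ΔH = 2183.7 kJ/min = 36.395 kW
Heat supplied = 131020 kJ/h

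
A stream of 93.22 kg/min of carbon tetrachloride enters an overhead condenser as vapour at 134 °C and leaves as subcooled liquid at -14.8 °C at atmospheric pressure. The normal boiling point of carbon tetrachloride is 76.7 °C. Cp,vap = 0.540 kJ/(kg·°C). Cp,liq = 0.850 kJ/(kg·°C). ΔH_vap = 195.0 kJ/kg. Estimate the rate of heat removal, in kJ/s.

vapour 134→76.7 °C: -30.942 kJ/kg
condensation at 76.7 °C: -195 kJ/kg
liquid 76.7→-14.8 °C: -77.775 kJ/kg
Δh = -30.942 + -195 + -77.775 = -303.72 kJ/kg
Q = ṁ·Δh = 93.22 kg/min × -303.72 kJ/kg = -28312 kJ/min
|Q| = 471.87 kW

Q_c = 472 kJ/s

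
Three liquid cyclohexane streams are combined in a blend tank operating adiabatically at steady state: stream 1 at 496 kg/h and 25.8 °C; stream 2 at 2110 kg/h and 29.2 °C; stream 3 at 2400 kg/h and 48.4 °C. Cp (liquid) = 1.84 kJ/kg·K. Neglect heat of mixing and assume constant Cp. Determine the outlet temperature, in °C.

Adiabatic, steady state ⇒ Σ ṁᵢCp,ᵢ(T_out − Tᵢ) = 0
T_out = Σ ṁᵢCp,ᵢTᵢ / Σ ṁᵢCp,ᵢ
      = 350650 / 9211 = 38.068 °C

T_out = 38.1 °C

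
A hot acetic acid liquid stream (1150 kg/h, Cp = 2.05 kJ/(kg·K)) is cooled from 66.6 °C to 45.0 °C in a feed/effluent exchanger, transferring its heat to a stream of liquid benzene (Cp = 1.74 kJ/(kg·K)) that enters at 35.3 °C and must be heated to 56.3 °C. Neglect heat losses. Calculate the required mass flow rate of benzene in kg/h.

ṁ_c = 1390 kg/h

Heat released by hot stream: Q = 1150 × 2.05 × (66.6 − 45.0) = 50922 kJ/h
Energy balance on cold side (adiabatic exchanger): Q = ṁ_c·Cp_c·(T_c,out − T_c,in)
ṁ_c = 50922 / [1.74 × (56.3 − 35.3)] = 1393.6 kg/h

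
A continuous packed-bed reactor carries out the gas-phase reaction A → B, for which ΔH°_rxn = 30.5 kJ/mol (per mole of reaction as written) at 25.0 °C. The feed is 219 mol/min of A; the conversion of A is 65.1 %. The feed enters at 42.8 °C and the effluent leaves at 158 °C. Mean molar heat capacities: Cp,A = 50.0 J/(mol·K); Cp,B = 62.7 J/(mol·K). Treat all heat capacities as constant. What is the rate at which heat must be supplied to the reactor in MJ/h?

Q_in = 351 MJ/h

Extent of reaction ξ = 0.651 × 219 = 142.57 mol/min
Reaction term: ξ·ΔH°_rxn = 142.57 × 30.5 = 4348.4 kJ/min
Sensible, feed 42.8→25 °C: -194.91 kJ/min
Outlet flows (mol/min): A 76.431, B 142.57
Sensible, products 25→158 °C: 1697.2 kJ/min
Q = ΔH = 5850.6 kJ/min = 97.51 kW
Heat supplied = 351.04 MJ/h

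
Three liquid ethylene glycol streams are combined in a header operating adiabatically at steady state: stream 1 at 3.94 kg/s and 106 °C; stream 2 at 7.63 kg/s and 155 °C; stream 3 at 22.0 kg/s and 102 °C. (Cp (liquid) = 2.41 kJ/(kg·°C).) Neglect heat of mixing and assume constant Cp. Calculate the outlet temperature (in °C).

Energy balance with Q = 0: Σ ṁᵢCp,ᵢ(T_out − Tᵢ) = 0
Σ ṁᵢCp,ᵢTᵢ = 3.94×2.41×106 + 7.63×2.41×155 + 22.0×2.41×102 = 9264.7
Σ ṁᵢCp,ᵢ = 3.94×2.41 + 7.63×2.41 + 22.0×2.41 = 80.904
T_out = 9264.7 / 80.904 = 114.52 °C

T_out = 115 °C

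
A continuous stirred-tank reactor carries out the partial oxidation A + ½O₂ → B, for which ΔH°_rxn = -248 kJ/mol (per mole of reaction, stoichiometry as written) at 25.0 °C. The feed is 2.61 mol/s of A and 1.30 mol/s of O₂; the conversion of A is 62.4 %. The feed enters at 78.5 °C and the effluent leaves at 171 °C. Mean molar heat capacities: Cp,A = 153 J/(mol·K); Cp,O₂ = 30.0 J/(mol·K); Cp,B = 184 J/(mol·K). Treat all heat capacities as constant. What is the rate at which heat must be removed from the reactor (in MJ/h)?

Extent of reaction ξ = 0.624 × 2.61 = 1.6286 mol/s
Reaction term: ξ·ΔH°_rxn = 1.6286 × -248 = -403.9 kJ/s
Sensible, feed 78.5→25 °C: -23.451 kJ/s
Outlet flows (mol/s): A 0.98136, O₂ 0.48568, B 1.6286
Sensible, products 25→171 °C: 67.801 kJ/s
Q = ΔH = -359.55 kJ/s = -359.55 kW
Heat removed = 1294.4 MJ/h

Q_out = 1290 MJ/h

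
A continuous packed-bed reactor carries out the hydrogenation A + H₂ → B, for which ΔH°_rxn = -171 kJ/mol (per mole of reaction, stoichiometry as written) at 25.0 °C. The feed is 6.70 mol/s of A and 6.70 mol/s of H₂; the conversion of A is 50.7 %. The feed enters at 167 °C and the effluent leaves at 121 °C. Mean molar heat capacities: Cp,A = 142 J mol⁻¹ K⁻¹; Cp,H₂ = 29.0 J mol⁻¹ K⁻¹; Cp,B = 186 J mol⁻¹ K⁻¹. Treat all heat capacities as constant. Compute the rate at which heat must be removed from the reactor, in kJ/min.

Q_out = 37700 kJ/min

Extent of reaction ξ = 0.507 × 6.70 = 3.3969 mol/s
Reaction term: ξ·ΔH°_rxn = 3.3969 × -171 = -580.87 kJ/s
Sensible, feed 167→25 °C: -162.69 kJ/s
Outlet flows (mol/s): A 3.3031, H₂ 3.3031, B 3.3969
Sensible, products 25→121 °C: 114.88 kJ/s
Q = ΔH = -628.68 kJ/s = -628.68 kW
Heat removed = 37721 kJ/min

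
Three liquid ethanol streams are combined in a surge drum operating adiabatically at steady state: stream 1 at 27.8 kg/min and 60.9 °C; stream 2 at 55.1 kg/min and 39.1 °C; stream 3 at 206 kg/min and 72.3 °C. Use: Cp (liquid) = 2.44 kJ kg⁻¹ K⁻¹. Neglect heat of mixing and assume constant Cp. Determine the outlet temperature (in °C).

T_out = 64.9 °C

No heat crosses the boundary, so H_out = H_in.
T_out = Σ ṁᵢCp,ᵢTᵢ / Σ ṁᵢCp,ᵢ
      = 45729 / 704.92 = 64.871 °C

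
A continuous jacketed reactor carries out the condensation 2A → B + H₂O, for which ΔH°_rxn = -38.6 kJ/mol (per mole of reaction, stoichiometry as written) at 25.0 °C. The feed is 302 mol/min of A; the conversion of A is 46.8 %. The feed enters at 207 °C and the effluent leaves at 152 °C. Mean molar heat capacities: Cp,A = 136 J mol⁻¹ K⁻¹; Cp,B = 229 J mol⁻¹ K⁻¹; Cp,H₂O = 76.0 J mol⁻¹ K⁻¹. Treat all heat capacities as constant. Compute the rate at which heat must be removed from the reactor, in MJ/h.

Q_out = 281 MJ/h

Extent of reaction ξ = 0.468 × 302 / 2 = 70.668 mol/min
Reaction term: ξ·ΔH°_rxn = 70.668 × -38.6 = -2727.8 kJ/min
Sensible, feed 207→25 °C: -7475.1 kJ/min
Outlet flows (mol/min): A 160.66, B 70.668, H₂O 70.668
Sensible, products 25→152 °C: 5512.3 kJ/min
Q = ΔH = -4690.6 kJ/min = -78.176 kW
Heat removed = 281.43 MJ/h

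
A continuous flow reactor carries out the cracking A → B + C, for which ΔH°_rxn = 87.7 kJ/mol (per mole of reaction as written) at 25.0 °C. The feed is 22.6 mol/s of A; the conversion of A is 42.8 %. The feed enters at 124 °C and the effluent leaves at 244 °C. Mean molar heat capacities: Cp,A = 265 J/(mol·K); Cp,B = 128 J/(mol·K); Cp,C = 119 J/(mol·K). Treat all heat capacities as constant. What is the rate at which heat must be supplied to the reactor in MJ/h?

Extent of reaction ξ = 0.428 × 22.6 = 9.6728 mol/s
Reaction term: ξ·ΔH°_rxn = 9.6728 × 87.7 = 848.3 kJ/s
Sensible, feed 124→25 °C: -592.91 kJ/s
Outlet flows (mol/s): A 12.927, B 9.6728, C 9.6728
Sensible, products 25→244 °C: 1273.5 kJ/s
Q = ΔH = 1528.9 kJ/s = 1528.9 kW
Heat supplied = 5503.9 MJ/h

Q_in = 5500 MJ/h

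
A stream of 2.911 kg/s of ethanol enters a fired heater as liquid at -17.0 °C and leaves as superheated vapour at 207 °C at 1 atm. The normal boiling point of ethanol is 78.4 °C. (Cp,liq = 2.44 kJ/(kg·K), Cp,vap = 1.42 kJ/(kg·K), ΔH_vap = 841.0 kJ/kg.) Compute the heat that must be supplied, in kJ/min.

Q = 219000 kJ/min

liquid -17.0→78.4 °C: 232.78 kJ/kg
vaporisation at 78.4 °C: 841 kJ/kg
vapour 78.4→207 °C: 182.61 kJ/kg
Δh = 232.78 + 841 + 182.61 = 1256.4 kJ/kg
Q = ṁ·Δh = 2.911 kg/s × 1256.4 kJ/kg = 3657.3 kJ/s
|Q| = 3657.3 kW = 219440 kJ/min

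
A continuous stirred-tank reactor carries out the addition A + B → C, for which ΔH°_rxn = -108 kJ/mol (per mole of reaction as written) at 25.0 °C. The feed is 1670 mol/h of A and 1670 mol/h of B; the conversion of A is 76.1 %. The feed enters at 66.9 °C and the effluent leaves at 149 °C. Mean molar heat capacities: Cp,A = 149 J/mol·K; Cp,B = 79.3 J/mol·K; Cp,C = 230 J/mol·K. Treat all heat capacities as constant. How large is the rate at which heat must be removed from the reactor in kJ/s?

Extent of reaction ξ = 0.761 × 1670 = 1270.9 mol/h
Reaction term: ξ·ΔH°_rxn = 1270.9 × -108 = -137250 kJ/h
Sensible, feed 66.9→25 °C: -15975 kJ/h
Outlet flows (mol/h): A 399.13, B 399.13, C 1270.9
Sensible, products 25→149 °C: 47544 kJ/h
Q = ΔH = -105680 kJ/h = -29.357 kW
Heat removed = 29.357 kJ/s

Q_out = 29.4 kJ/s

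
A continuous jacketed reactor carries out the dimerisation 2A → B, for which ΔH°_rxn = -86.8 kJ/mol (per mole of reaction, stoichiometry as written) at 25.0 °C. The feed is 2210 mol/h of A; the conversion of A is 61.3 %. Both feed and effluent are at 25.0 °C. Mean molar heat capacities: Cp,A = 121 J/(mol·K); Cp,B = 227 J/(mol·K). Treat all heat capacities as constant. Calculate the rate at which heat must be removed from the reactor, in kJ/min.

Q_out = 980 kJ/min

Extent of reaction ξ = 0.613 × 2210 / 2 = 677.37 mol/h
Reaction term: ξ·ΔH°_rxn = 677.37 × -86.8 = -58795 kJ/h
Q = ΔH = -58795 kJ/h = -16.332 kW
Heat removed = 979.92 kJ/min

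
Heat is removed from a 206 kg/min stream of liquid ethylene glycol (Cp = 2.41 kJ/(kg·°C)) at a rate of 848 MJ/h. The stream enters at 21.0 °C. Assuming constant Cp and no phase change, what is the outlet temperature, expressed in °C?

T_out = -7.47 °C

Q = 848 MJ/h = 14133 kJ/min
ΔT = Q/(ṁ·Cp) = 14133/(206×2.41) = 28.468 K
T_out = 21.0 − 28.468 = -7.4682 °C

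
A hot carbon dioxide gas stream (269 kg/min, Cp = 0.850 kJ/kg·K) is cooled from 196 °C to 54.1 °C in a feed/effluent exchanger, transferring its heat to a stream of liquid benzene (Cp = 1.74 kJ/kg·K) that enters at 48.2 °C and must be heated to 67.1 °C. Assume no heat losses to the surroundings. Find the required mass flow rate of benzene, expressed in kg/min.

Heat released by hot stream: Q = 269 × 0.850 × (196 − 54.1) = 32445 kJ/min
Energy balance on cold side (adiabatic exchanger): Q = ṁ_c·Cp_c·(T_c,out − T_c,in)
ṁ_c = 32445 / [1.74 × (67.1 − 48.2)] = 986.6 kg/min

ṁ_c = 987 kg/min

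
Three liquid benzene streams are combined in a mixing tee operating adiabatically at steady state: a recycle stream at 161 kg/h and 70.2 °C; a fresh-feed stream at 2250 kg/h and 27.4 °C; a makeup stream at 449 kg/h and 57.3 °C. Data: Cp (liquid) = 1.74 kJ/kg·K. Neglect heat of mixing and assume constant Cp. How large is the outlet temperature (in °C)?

Adiabatic, steady state ⇒ Σ ṁᵢCp,ᵢ(T_out − Tᵢ) = 0
Σ ṁᵢCp,ᵢTᵢ = 161×1.74×70.2 + 2250×1.74×27.4 + 449×1.74×57.3 = 171700
Σ ṁᵢCp,ᵢ = 161×1.74 + 2250×1.74 + 449×1.74 = 4976.4
T_out = 171700 / 4976.4 = 34.503 °C

T_out = 34.5 °C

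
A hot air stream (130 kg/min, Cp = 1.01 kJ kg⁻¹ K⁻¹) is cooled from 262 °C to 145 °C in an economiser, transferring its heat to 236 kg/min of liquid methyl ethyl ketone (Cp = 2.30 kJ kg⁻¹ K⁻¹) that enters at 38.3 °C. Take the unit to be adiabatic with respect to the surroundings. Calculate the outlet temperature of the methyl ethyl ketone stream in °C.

Heat released by hot stream: Q = 130 × 1.01 × (262 − 145) = 15362 kJ/min
Energy balance on cold side (adiabatic exchanger): Q = ṁ_c·Cp_c·(T_c,out − T_c,in)
T_c,out = 38.3 + 15362/(236 × 2.30) = 66.602 °C

T_c,out = 66.6 °C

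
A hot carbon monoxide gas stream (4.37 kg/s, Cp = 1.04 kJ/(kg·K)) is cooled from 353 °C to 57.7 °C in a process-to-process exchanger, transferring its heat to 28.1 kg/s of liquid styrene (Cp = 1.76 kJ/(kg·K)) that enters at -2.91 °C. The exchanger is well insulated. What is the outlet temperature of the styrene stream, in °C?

T_c,out = 24.2 °C

Heat released by hot stream: Q = 4.37 × 1.04 × (353 − 57.7) = 1342.1 kJ/s
Energy balance on cold side (adiabatic exchanger): Q = ṁ_c·Cp_c·(T_c,out − T_c,in)
T_c,out = -2.91 + 1342.1/(28.1 × 1.76) = 24.227 °C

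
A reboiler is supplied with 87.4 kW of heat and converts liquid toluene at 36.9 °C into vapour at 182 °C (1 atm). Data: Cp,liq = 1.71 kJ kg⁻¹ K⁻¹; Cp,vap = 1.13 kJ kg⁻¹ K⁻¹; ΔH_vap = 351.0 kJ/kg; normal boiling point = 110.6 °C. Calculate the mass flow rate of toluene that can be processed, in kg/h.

Δh = 1.71×(110.6−36.9) + 351.0 + 1.13×(182−110.6) = 557.71 kJ/kg
Q = 87.4 kW = 87.4 kJ/s = 314640 kJ/h
ṁ = Q/Δh = 314640 / 557.71 = 564.17 kg/h

ṁ = 564 kg/h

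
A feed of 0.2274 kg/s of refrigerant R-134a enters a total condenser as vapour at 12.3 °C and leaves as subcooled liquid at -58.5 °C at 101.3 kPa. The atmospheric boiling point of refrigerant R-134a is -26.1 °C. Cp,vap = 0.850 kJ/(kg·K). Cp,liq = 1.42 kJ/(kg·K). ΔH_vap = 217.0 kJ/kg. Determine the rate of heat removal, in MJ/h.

Q_c = 242 MJ/h

vapour 12.3→-26.1 °C: -32.64 kJ/kg
condensation at -26.1 °C: -217 kJ/kg
liquid -26.1→-58.5 °C: -46.008 kJ/kg
Δh = -32.64 + -217 + -46.008 = -295.65 kJ/kg
Q = ṁ·Δh = 0.2274 kg/s × -295.65 kJ/kg = -67.23 kJ/s
|Q| = 67.23 kW = 242.03 MJ/h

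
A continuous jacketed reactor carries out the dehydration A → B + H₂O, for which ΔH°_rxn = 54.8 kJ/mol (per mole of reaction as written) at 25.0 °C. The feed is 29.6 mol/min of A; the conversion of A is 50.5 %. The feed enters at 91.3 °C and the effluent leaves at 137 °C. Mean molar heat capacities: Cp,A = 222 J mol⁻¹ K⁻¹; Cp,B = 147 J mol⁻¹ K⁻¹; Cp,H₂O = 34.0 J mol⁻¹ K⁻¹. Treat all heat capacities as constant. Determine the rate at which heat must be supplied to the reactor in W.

Extent of reaction ξ = 0.505 × 29.6 = 14.948 mol/min
Reaction term: ξ·ΔH°_rxn = 14.948 × 54.8 = 819.15 kJ/min
Sensible, feed 91.3→25 °C: -435.67 kJ/min
Outlet flows (mol/min): A 14.652, B 14.948, H₂O 14.948
Sensible, products 25→137 °C: 667.33 kJ/min
Q = ΔH = 1050.8 kJ/min = 17.514 kW
Heat supplied = 17514 W

Q_in = 17500 W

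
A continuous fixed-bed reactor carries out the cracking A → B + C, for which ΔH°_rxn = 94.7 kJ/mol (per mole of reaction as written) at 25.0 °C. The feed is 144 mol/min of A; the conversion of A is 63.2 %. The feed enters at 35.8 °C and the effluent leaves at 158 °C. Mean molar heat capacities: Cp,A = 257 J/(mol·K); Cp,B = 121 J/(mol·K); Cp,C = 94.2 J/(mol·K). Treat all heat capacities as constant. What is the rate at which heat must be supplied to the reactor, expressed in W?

Extent of reaction ξ = 0.632 × 144 = 91.008 mol/min
Reaction term: ξ·ΔH°_rxn = 91.008 × 94.7 = 8618.5 kJ/min
Sensible, feed 35.8→25 °C: -399.69 kJ/min
Outlet flows (mol/min): A 52.992, B 91.008, C 91.008
Sensible, products 25→158 °C: 4416.1 kJ/min
Q = ΔH = 12635 kJ/min = 210.58 kW
Heat supplied = 210580 W

Q_in = 211000 W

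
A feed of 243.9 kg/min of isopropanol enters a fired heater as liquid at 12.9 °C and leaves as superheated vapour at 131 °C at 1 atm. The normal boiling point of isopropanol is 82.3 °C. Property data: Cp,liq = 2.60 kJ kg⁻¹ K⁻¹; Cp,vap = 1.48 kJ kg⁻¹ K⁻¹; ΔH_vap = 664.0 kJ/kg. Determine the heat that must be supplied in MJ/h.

liquid 12.9→82.3 °C: 180.44 kJ/kg
vaporisation at 82.3 °C: 664 kJ/kg
vapour 82.3→131 °C: 72.076 kJ/kg
Δh = 180.44 + 664 + 72.076 = 916.52 kJ/kg
Q = ṁ·Δh = 243.9 kg/min × 916.52 kJ/kg = 223540 kJ/min
|Q| = 3725.6 kW = 13412 MJ/h

Q = 13400 MJ/h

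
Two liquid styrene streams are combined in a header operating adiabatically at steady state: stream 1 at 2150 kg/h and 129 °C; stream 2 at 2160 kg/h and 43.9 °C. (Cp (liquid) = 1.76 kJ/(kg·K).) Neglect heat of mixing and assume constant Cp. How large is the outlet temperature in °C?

T_out = 86.4 °C

Energy balance with Q = 0: Σ ṁᵢCp,ᵢ(T_out − Tᵢ) = 0
Σ ṁᵢCp,ᵢTᵢ = 2150×1.76×129 + 2160×1.76×43.9 = 655030
Σ ṁᵢCp,ᵢ = 2150×1.76 + 2160×1.76 = 7585.6
T_out = 655030 / 7585.6 = 86.351 °C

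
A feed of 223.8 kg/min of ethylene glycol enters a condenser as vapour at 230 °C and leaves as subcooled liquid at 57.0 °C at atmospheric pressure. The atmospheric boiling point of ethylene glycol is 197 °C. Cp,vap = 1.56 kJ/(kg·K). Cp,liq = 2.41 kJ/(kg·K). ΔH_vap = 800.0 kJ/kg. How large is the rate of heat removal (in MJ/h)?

Q_c = 16000 MJ/h

vapour 230→197 °C: -51.48 kJ/kg
condensation at 197 °C: -800 kJ/kg
liquid 197→57.0 °C: -337.4 kJ/kg
Δh = -51.48 + -800 + -337.4 = -1188.9 kJ/kg
Q = ṁ·Δh = 223.8 kg/min × -1188.9 kJ/kg = -266070 kJ/min
|Q| = 4434.5 kW = 15964 MJ/h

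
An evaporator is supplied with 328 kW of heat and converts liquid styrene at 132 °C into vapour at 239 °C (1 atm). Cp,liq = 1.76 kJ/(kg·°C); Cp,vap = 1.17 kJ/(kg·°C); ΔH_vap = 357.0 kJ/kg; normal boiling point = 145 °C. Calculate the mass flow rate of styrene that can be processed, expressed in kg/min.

Δh = 1.76×(145−132) + 357.0 + 1.17×(239−145) = 489.86 kJ/kg
Q = 328 kW = 328 kJ/s = 19680 kJ/min
ṁ = Q/Δh = 19680 / 489.86 = 40.175 kg/min

ṁ = 40.2 kg/min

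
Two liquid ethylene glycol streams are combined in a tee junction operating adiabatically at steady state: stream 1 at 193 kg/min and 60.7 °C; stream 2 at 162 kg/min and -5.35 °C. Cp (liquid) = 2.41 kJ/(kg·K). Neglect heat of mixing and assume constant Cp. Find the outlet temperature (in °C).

T_out = 30.6 °C

Energy balance with Q = 0: Σ ṁᵢCp,ᵢ(T_out − Tᵢ) = 0
T_out = Σ ṁᵢCp,ᵢTᵢ / Σ ṁᵢCp,ᵢ
      = 26145 / 855.55 = 30.559 °C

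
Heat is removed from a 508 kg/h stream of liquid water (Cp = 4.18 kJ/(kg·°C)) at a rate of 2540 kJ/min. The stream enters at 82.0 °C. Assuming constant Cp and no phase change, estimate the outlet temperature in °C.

T_out = 10.2 °C

Q = 2540 kJ/min = 152400 kJ/h
ΔT = Q/(ṁ·Cp) = 152400/(508×4.18) = 71.77 K
T_out = 82.0 − 71.77 = 10.23 °C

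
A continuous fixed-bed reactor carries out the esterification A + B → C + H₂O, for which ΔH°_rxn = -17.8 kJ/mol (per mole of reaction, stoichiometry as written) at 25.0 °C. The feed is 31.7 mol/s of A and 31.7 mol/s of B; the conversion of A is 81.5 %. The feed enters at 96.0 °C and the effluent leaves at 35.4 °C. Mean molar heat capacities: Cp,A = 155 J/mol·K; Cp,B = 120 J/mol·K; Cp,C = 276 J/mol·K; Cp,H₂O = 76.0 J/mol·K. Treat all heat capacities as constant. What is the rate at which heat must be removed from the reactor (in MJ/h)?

Q_out = 3480 MJ/h

Extent of reaction ξ = 0.815 × 31.7 = 25.835 mol/s
Reaction term: ξ·ΔH°_rxn = 25.835 × -17.8 = -459.87 kJ/s
Sensible, feed 96.0→25 °C: -618.94 kJ/s
Outlet flows (mol/s): A 5.8645, B 5.8645, C 25.835, H₂O 25.835
Sensible, products 25→35.4 °C: 111.35 kJ/s
Q = ΔH = -967.46 kJ/s = -967.46 kW
Heat removed = 3482.9 MJ/h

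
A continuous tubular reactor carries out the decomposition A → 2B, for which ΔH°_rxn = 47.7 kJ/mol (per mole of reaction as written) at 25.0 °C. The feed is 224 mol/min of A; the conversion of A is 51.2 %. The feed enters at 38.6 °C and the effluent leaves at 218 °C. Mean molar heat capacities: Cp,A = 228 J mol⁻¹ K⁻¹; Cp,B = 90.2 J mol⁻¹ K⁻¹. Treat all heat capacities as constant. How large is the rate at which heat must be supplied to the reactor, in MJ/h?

Q_in = 815 MJ/h

Extent of reaction ξ = 0.512 × 224 = 114.69 mol/min
Reaction term: ξ·ΔH°_rxn = 114.69 × 47.7 = 5470.6 kJ/min
Sensible, feed 38.6→25 °C: -694.58 kJ/min
Outlet flows (mol/min): A 109.31, B 229.38
Sensible, products 25→218 °C: 8803.3 kJ/min
Q = ΔH = 13579 kJ/min = 226.32 kW
Heat supplied = 814.76 MJ/h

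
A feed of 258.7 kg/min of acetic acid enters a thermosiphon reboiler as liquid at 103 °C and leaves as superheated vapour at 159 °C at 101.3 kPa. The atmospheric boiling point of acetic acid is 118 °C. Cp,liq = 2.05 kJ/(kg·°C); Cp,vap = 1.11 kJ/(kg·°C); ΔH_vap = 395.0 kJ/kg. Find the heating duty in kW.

liquid 103→118 °C: 30.75 kJ/kg
vaporisation at 118 °C: 395 kJ/kg
vapour 118→159 °C: 45.51 kJ/kg
Δh = 30.75 + 395 + 45.51 = 471.26 kJ/kg
Q = ṁ·Δh = 258.7 kg/min × 471.26 kJ/kg = 121910 kJ/min
|Q| = 2031.9 kW

Q = 2030 kW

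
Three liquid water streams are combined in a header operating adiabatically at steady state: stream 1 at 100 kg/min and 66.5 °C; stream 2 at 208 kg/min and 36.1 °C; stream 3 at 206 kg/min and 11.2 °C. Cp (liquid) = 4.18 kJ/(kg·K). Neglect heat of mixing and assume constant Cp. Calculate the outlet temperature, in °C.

T_out = 32.0 °C

Adiabatic, steady state ⇒ Σ ṁᵢCp,ᵢ(T_out − Tᵢ) = 0
T_out = Σ ṁᵢCp,ᵢTᵢ / Σ ṁᵢCp,ᵢ
      = 68828 / 2148.5 = 32.035 °C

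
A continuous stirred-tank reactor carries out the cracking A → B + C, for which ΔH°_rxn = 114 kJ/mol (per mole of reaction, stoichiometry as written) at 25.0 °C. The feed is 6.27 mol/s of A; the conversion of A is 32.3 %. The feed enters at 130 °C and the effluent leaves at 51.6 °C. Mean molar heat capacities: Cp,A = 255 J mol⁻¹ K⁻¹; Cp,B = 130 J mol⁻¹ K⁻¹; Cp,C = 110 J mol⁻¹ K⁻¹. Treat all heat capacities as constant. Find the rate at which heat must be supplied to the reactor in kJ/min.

Q_in = 6280 kJ/min

Extent of reaction ξ = 0.323 × 6.27 = 2.0252 mol/s
Reaction term: ξ·ΔH°_rxn = 2.0252 × 114 = 230.87 kJ/s
Sensible, feed 130→25 °C: -167.88 kJ/s
Outlet flows (mol/s): A 4.2448, B 2.0252, C 2.0252
Sensible, products 25→51.6 °C: 41.721 kJ/s
Q = ΔH = 104.72 kJ/s = 104.72 kW
Heat supplied = 6283 kJ/min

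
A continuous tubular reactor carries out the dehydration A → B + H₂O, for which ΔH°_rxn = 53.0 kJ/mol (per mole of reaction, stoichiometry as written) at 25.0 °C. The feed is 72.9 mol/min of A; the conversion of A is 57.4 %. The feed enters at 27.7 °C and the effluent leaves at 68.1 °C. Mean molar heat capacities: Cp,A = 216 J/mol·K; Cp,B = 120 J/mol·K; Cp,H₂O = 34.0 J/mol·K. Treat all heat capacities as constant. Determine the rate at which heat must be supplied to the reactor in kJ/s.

Q_in = 45.7 kJ/s

Extent of reaction ξ = 0.574 × 72.9 = 41.845 mol/min
Reaction term: ξ·ΔH°_rxn = 41.845 × 53.0 = 2217.8 kJ/min
Sensible, feed 27.7→25 °C: -42.515 kJ/min
Outlet flows (mol/min): A 31.055, B 41.845, H₂O 41.845
Sensible, products 25→68.1 °C: 566.85 kJ/min
Q = ΔH = 2742.1 kJ/min = 45.702 kW
Heat supplied = 45.702 kJ/s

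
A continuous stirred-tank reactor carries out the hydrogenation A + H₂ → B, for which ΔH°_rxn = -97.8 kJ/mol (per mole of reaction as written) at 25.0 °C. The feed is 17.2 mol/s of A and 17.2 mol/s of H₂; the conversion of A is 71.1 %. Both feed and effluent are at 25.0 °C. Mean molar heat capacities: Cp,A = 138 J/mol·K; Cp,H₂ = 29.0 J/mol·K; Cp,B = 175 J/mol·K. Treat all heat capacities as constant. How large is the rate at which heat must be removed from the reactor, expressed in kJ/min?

Q_out = 71800 kJ/min

Extent of reaction ξ = 0.711 × 17.2 = 12.229 mol/s
Reaction term: ξ·ΔH°_rxn = 12.229 × -97.8 = -1196 kJ/s
Q = ΔH = -1196 kJ/s = -1196 kW
Heat removed = 71761 kJ/min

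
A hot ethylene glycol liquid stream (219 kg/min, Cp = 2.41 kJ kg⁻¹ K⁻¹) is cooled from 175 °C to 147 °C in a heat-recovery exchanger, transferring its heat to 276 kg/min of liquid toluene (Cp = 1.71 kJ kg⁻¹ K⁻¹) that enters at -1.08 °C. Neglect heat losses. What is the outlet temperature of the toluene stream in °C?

T_c,out = 30.2 °C

Heat released by hot stream: Q = 219 × 2.41 × (175 − 147) = 14778 kJ/min
Energy balance on cold side (adiabatic exchanger): Q = ṁ_c·Cp_c·(T_c,out − T_c,in)
T_c,out = -1.08 + 14778/(276 × 1.71) = 30.232 °C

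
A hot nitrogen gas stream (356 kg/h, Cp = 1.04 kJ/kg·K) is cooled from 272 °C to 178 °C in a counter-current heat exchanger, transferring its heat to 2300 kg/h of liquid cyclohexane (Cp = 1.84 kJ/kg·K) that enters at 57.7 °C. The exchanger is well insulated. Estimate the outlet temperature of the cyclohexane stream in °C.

T_c,out = 65.9 °C

Heat released by hot stream: Q = 356 × 1.04 × (272 − 178) = 34803 kJ/h
Energy balance on cold side (adiabatic exchanger): Q = ṁ_c·Cp_c·(T_c,out − T_c,in)
T_c,out = 57.7 + 34803/(2300 × 1.84) = 65.924 °C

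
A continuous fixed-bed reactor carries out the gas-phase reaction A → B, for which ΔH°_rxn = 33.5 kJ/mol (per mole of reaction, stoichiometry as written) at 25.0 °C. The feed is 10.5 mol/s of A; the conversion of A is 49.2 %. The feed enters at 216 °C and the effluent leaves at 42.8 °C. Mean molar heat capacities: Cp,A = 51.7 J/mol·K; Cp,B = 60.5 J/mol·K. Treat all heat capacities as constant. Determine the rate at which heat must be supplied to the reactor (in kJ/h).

Q_in = 287000 kJ/h

Extent of reaction ξ = 0.492 × 10.5 = 5.166 mol/s
Reaction term: ξ·ΔH°_rxn = 5.166 × 33.5 = 173.06 kJ/s
Sensible, feed 216→25 °C: -103.68 kJ/s
Outlet flows (mol/s): A 5.334, B 5.166
Sensible, products 25→42.8 °C: 10.472 kJ/s
Q = ΔH = 79.849 kJ/s = 79.849 kW
Heat supplied = 287450 kJ/h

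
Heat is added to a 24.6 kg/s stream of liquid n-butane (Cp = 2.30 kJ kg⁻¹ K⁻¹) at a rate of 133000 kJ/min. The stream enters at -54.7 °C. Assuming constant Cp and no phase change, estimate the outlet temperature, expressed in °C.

T_out = -15.5 °C

Q = 133000 kJ/min = 2216.7 kJ/s
ΔT = Q/(ṁ·Cp) = 2216.7/(24.6×2.30) = 39.178 K
T_out = -54.7 + 39.178 = -15.522 °C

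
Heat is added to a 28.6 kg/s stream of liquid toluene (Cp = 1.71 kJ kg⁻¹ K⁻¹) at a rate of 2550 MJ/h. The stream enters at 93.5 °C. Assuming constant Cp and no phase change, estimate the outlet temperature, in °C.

Q = 2550 MJ/h = 708.33 kJ/s
ΔT = Q/(ṁ·Cp) = 708.33/(28.6×1.71) = 14.484 K
T_out = 93.5 + 14.484 = 107.98 °C

T_out = 108 °C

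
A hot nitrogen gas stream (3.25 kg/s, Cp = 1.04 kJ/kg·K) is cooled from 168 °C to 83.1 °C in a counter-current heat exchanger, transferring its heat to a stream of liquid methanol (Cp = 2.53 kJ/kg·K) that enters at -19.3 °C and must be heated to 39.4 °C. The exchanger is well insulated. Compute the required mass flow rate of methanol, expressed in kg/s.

ṁ_c = 1.93 kg/s

Heat released by hot stream: Q = 3.25 × 1.04 × (168 − 83.1) = 286.96 kJ/s
Energy balance on cold side (adiabatic exchanger): Q = ṁ_c·Cp_c·(T_c,out − T_c,in)
ṁ_c = 286.96 / [2.53 × (39.4 − -19.3)] = 1.9323 kg/s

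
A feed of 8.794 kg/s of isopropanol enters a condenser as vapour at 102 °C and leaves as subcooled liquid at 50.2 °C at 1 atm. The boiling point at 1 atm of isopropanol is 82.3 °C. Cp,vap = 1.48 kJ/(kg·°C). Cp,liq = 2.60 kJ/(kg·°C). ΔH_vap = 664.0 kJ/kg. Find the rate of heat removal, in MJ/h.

Q_c = 24600 MJ/h

vapour 102→82.3 °C: -29.156 kJ/kg
condensation at 82.3 °C: -664 kJ/kg
liquid 82.3→50.2 °C: -83.46 kJ/kg
Δh = -29.156 + -664 + -83.46 = -776.62 kJ/kg
Q = ṁ·Δh = 8.794 kg/s × -776.62 kJ/kg = -6829.6 kJ/s
|Q| = 6829.6 kW = 24586 MJ/h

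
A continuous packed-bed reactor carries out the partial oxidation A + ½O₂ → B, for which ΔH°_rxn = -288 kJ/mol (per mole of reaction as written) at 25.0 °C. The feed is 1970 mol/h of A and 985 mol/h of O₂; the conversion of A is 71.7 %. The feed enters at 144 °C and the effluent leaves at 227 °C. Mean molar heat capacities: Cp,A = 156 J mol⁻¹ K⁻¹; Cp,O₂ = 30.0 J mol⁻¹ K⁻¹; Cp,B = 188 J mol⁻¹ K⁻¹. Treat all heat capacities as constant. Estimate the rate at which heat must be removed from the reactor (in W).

Extent of reaction ξ = 0.717 × 1970 = 1412.5 mol/h
Reaction term: ξ·ΔH°_rxn = 1412.5 × -288 = -406800 kJ/h
Sensible, feed 144→25 °C: -40088 kJ/h
Outlet flows (mol/h): A 557.51, O₂ 278.75, B 1412.5
Sensible, products 25→227 °C: 72898 kJ/h
Q = ΔH = -373990 kJ/h = -103.89 kW
Heat removed = 103890 W

Q_out = 104000 W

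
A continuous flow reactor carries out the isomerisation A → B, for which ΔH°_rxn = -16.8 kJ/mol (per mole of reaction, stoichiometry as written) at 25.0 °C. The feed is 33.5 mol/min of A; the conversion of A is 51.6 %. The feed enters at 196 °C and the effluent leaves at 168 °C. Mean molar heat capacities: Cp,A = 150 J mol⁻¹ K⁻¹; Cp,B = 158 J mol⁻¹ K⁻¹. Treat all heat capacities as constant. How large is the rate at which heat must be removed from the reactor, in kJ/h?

Q_out = 24700 kJ/h

Extent of reaction ξ = 0.516 × 33.5 = 17.286 mol/min
Reaction term: ξ·ΔH°_rxn = 17.286 × -16.8 = -290.4 kJ/min
Sensible, feed 196→25 °C: -859.27 kJ/min
Outlet flows (mol/min): A 16.214, B 17.286
Sensible, products 25→168 °C: 738.35 kJ/min
Q = ΔH = -411.33 kJ/min = -6.8555 kW
Heat removed = 24680 kJ/h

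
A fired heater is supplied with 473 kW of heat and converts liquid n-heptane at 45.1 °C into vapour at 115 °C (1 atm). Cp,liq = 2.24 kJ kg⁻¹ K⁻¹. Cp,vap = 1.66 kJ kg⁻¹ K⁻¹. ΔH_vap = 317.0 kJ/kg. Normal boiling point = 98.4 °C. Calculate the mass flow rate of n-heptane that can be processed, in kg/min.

ṁ = 61.2 kg/min

Δh = 2.24×(98.4−45.1) + 317.0 + 1.66×(115−98.4) = 463.95 kJ/kg
Q = 473 kW = 473 kJ/s = 28380 kJ/min
ṁ = Q/Δh = 28380 / 463.95 = 61.171 kg/min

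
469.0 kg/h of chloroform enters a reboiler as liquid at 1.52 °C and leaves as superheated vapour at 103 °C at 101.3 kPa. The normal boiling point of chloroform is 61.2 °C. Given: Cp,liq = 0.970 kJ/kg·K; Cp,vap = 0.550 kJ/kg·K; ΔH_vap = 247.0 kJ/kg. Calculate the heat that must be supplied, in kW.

liquid 1.52→61.2 °C: 57.89 kJ/kg
vaporisation at 61.2 °C: 247 kJ/kg
vapour 61.2→103 °C: 22.99 kJ/kg
Δh = 57.89 + 247 + 22.99 = 327.88 kJ/kg
Q = ṁ·Δh = 469.0 kg/h × 327.88 kJ/kg = 153780 kJ/h
|Q| = 42.715 kW

Q = 42.7 kW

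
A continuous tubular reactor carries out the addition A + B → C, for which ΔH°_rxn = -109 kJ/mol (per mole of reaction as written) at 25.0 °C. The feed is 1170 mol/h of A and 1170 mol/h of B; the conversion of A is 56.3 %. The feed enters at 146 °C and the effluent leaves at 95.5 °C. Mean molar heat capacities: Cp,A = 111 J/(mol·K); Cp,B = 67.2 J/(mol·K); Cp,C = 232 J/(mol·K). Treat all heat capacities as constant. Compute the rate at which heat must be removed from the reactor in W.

Extent of reaction ξ = 0.563 × 1170 = 658.71 mol/h
Reaction term: ξ·ΔH°_rxn = 658.71 × -109 = -71799 kJ/h
Sensible, feed 146→25 °C: -25228 kJ/h
Outlet flows (mol/h): A 511.29, B 511.29, C 658.71
Sensible, products 25→95.5 °C: 17197 kJ/h
Q = ΔH = -79830 kJ/h = -22.175 kW
Heat removed = 22175 W

Q_out = 22200 W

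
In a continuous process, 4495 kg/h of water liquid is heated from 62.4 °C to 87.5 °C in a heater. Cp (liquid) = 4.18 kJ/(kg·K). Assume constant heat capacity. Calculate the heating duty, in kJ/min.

Q = 7860 kJ/min

Q = ṁ·Cp·ΔT = 4495 × 4.18 × (87.5 − 62.4) = 471610 kJ/h
Converting: 471610 / 3600 s = 131 kW
Heating duty = 7860.1 kJ/min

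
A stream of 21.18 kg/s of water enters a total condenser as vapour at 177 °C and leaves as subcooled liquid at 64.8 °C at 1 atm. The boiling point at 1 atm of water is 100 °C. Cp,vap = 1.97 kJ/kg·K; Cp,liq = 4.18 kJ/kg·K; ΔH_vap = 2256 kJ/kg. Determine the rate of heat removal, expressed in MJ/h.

Q_c = 195000 MJ/h

vapour 177→100 °C: -151.69 kJ/kg
condensation at 100 °C: -2256 kJ/kg
liquid 100→64.8 °C: -147.14 kJ/kg
Δh = -151.69 + -2256 + -147.14 = -2554.8 kJ/kg
Q = ṁ·Δh = 21.18 kg/s × -2554.8 kJ/kg = -54111 kJ/s
|Q| = 54111 kW = 194800 MJ/h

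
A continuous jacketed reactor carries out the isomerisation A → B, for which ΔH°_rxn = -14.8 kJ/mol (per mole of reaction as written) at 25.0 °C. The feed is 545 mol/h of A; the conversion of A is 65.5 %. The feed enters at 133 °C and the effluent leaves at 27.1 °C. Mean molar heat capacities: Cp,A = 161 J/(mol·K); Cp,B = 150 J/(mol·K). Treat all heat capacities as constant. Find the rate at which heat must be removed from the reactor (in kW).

Q_out = 4.05 kW

Extent of reaction ξ = 0.655 × 545 = 356.98 mol/h
Reaction term: ξ·ΔH°_rxn = 356.98 × -14.8 = -5283.2 kJ/h
Sensible, feed 133→25 °C: -9476.5 kJ/h
Outlet flows (mol/h): A 188.02, B 356.98
Sensible, products 25→27.1 °C: 176.02 kJ/h
Q = ΔH = -14584 kJ/h = -4.051 kW
Heat removed = 4.051 kW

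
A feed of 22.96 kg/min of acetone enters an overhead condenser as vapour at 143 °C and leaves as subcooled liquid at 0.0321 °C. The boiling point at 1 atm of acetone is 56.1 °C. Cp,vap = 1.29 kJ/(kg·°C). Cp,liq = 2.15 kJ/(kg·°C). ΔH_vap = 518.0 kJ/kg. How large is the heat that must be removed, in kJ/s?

vapour 143→56.1 °C: -112.1 kJ/kg
condensation at 56.1 °C: -518 kJ/kg
liquid 56.1→0.0321 °C: -120.55 kJ/kg
Δh = -112.1 + -518 + -120.55 = -750.65 kJ/kg
Q = ṁ·Δh = 22.96 kg/min × -750.65 kJ/kg = -17235 kJ/min
|Q| = 287.25 kW

Q_c = 287 kJ/s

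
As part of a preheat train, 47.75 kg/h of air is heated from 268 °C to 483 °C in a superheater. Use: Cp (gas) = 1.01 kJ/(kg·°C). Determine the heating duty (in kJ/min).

Q = 173 kJ/min

Q = ṁ·Cp·ΔT = 47.75 × 1.01 × (483 − 268) = 10369 kJ/h
Converting: 10369 / 3600 s = 2.8803 kW
Heating duty = 172.82 kJ/min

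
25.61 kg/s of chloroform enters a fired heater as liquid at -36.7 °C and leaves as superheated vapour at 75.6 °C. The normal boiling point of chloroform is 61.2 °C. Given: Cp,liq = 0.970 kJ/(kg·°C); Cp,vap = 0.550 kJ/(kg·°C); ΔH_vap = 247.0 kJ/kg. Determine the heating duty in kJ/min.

liquid -36.7→61.2 °C: 94.963 kJ/kg
vaporisation at 61.2 °C: 247 kJ/kg
vapour 61.2→75.6 °C: 7.92 kJ/kg
Δh = 94.963 + 247 + 7.92 = 349.88 kJ/kg
Q = ṁ·Δh = 25.61 kg/s × 349.88 kJ/kg = 8960.5 kJ/s
|Q| = 8960.5 kW = 537630 kJ/min

Q = 538000 kJ/min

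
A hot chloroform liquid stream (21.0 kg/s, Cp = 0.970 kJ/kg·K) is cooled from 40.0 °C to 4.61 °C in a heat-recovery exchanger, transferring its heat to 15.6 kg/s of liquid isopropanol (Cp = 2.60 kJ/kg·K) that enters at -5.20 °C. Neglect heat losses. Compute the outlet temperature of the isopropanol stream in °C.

T_c,out = 12.6 °C

Heat released by hot stream: Q = 21.0 × 0.970 × (40.0 − 4.61) = 720.89 kJ/s
Energy balance on cold side (adiabatic exchanger): Q = ṁ_c·Cp_c·(T_c,out − T_c,in)
T_c,out = -5.20 + 720.89/(15.6 × 2.60) = 12.574 °C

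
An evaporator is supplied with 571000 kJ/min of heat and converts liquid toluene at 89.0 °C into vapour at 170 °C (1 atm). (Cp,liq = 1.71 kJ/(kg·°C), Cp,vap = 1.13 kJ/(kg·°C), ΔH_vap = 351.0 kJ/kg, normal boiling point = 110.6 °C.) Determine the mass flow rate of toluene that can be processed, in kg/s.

Δh = 1.71×(110.6−89.0) + 351.0 + 1.13×(170−110.6) = 455.06 kJ/kg
Q = 571000 kJ/min = 9516.7 kJ/s = 9516.7 kJ/s
ṁ = Q/Δh = 9516.7 / 455.06 = 20.913 kg/s

ṁ = 20.9 kg/s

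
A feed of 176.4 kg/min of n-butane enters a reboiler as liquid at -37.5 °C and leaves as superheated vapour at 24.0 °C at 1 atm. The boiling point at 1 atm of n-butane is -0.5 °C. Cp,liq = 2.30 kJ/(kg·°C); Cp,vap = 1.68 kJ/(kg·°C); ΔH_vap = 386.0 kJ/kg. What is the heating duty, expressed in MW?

liquid -37.5→-0.5 °C: 85.1 kJ/kg
vaporisation at -0.5 °C: 386 kJ/kg
vapour -0.5→24.0 °C: 41.16 kJ/kg
Δh = 85.1 + 386 + 41.16 = 512.26 kJ/kg
Q = ṁ·Δh = 176.4 kg/min × 512.26 kJ/kg = 90363 kJ/min
|Q| = 1506 kW = 1.506 MW

Q = 1.51 MW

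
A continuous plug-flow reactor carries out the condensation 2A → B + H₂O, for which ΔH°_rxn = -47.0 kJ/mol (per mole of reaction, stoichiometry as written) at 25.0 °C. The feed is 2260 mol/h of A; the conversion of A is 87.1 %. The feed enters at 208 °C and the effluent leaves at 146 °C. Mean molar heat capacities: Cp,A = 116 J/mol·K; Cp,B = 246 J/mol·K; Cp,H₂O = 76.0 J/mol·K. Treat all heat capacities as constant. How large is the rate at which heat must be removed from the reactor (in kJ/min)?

Q_out = 863 kJ/min

Extent of reaction ξ = 0.871 × 2260 / 2 = 984.23 mol/h
Reaction term: ξ·ΔH°_rxn = 984.23 × -47.0 = -46259 kJ/h
Sensible, feed 208→25 °C: -47975 kJ/h
Outlet flows (mol/h): A 291.54, B 984.23, H₂O 984.23
Sensible, products 25→146 °C: 42440 kJ/h
Q = ΔH = -51794 kJ/h = -14.387 kW
Heat removed = 863.24 kJ/min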